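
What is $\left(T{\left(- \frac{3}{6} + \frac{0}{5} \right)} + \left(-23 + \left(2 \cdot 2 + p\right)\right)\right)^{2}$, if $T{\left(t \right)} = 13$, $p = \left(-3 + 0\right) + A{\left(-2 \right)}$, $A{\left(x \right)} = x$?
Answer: $121$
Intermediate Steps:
$p = -5$ ($p = \left(-3 + 0\right) - 2 = -3 - 2 = -5$)
$\left(T{\left(- \frac{3}{6} + \frac{0}{5} \right)} + \left(-23 + \left(2 \cdot 2 + p\right)\right)\right)^{2} = \left(13 + \left(-23 + \left(2 \cdot 2 - 5\right)\right)\right)^{2} = \left(13 + \left(-23 + \left(4 - 5\right)\right)\right)^{2} = \left(13 - 24\right)^{2} = \left(-11\right)^{2} = 121$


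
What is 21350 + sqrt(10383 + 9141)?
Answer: 21350 + 2*sqrt(4881) ≈ 21490.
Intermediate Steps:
21350 + sqrt(10383 + 9141) = 21350 + sqrt(19524) = 21350 + 2*sqrt(4881)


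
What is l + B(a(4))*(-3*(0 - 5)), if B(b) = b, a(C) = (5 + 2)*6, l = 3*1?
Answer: 633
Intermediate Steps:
l = 3
a(C) = 42 (a(C) = 7*6 = 42)
l + B(a(4))*(-3*(0 - 5)) = 3 + 42*(-3*(0 - 5)) = 3 + 42*(-3*(-5)) = 3 + 42*15 = 3 + 630 = 633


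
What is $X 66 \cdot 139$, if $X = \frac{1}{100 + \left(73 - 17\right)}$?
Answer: $\frac{1529}{26} \approx 58.808$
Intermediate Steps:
$X = \frac{1}{156}$ ($X = \frac{1}{100 + 56} = \frac{1}{156} \approx 0.0064103$)
$X 66 \cdot 139 = \frac{1}{156} \cdot 66 \cdot 139 = \frac{11}{26} \cdot 139 = \frac{1529}{26}$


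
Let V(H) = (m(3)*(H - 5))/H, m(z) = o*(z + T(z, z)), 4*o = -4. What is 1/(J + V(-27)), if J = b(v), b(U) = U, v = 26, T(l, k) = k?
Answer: 9/170 ≈ 0.052941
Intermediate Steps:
o = -1 (o = (¼)*(-4) = -1)
m(z) = -2*z (m(z) = -(z + z) = -2*z)
J = 26
V(H) = (30 - 6*H)/H (V(H) = ((-2*3)*(H - 5))/H = (-6*(-5 + H))/H = (30 - 6*H)/H)
1/(J + V(-27)) = 1/(26 + (-6 + 30/(-27))) = 1/(26 + (-6 + 30*(-1/27))) = 1/(26 + (-6 - 10/9)) = 1/(26 - 64/9) = 1/(170/9) = 9/170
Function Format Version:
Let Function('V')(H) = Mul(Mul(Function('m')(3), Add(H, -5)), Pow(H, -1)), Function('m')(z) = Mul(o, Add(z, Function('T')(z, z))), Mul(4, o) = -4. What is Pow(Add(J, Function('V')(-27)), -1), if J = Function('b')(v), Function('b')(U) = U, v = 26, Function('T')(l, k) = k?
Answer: Rational(9, 170) ≈ 0.052941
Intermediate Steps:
o = -1 (o = Mul(Rational(1, 4), -4) = -1)
Function('m')(z) = Mul(-2, z) (Function('m')(z) = Mul(-1, Add(z, z)) = Mul(-1, Mul(2, z)) = Mul(-2, z))
J = 26
Function('V')(H) = Mul(Pow(H, -1), Add(30, Mul(-6, H))) (Function('V')(H) = Mul(Mul(Mul(-2, 3), Add(H, -5)), Pow(H, -1)) = Mul(Mul(-6, Add(-5, H)), Pow(H, -1)) = Mul(Add(30, Mul(-6, H)), Pow(H, -1)) = Mul(Pow(H, -1), Add(30, Mul(-6, H))))
Pow(Add(J, Function('V')(-27)), -1) = Pow(Add(26, Add(-6, Mul(30, Pow(-27, -1)))), -1) = Pow(Add(26, Add(-6, Mul(30, Rational(-1, 27)))), -1) = Pow(Add(26, Add(-6, Rational(-10, 9))), -1) = Pow(Add(26, Rational(-64, 9)), -1) = Pow(Rational(170, 9), -1) = Rational(9, 170)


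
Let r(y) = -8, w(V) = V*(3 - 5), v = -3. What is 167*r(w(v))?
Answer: -1336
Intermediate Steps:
w(V) = -2*V (w(V) = V*(-2) = -2*V)
167*r(w(v)) = 167*(-8) = -1336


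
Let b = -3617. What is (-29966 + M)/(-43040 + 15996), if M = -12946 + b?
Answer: 46529/27044 ≈ 1.7205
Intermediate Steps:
M = -16563 (M = -12946 - 3617 = -16563)
(-29966 + M)/(-43040 + 15996) = (-29966 - 16563)/(-43040 + 15996) = -46529/(-27044) = -46529*(-1/27044) = 46529/27044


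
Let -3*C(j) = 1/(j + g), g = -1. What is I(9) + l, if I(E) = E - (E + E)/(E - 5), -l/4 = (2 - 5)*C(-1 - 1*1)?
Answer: 35/6 ≈ 5.8333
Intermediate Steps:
C(j) = -1/(3*(-1 + j)) (C(j) = -1/(3*(j - 1)) = -1/(3*(-1 + j)))
l = 4/3 (l = -4*(2 - 5)*(-1/(-3 + 3*(-1 - 1*1))) = -(-12)*(-1/(-3 + 3*(-1 - 1))) = -(-12)*(-1/(-3 + 3*(-2))) = -(-12)*(-1/(-3 - 6)) = -(-12)*(-1/(-9)) = -(-12)*(-1*(-1/9)) = -(-12)/9 = -4*(-1/3) = 4/3 ≈ 1.3333)
I(E) = E - 2*E/(-5 + E)
I(9) + l = 9*(-7 + 9)/(-5 + 9) + 4/3 = 9*2/4 + 4/3 = 9*(1/4)*2 + 4/3 = 9/2 + 4/3 = 35/6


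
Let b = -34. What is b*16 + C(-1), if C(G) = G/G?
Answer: -543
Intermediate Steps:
C(G) = 1
b*16 + C(-1) = -34*16 + 1 = -544 + 1 = -543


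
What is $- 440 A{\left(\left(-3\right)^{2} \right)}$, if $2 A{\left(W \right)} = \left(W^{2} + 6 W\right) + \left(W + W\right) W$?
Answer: $-65340$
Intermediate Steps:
$A{\left(W \right)} = 3 W + \frac{3 W^{2}}{2}$ ($A{\left(W \right)} = \frac{\left(W^{2} + 6 W\right) + \left(W + W\right) W}{2} = \frac{\left(W^{2} + 6 W\right) + 2 W W}{2} = \frac{\left(W^{2} + 6 W\right) + 2 W^{2}}{2} = \frac{3 W^{2} + 6 W}{2} = 3 W + \frac{3 W^{2}}{2}$)
$- 440 A{\left(\left(-3\right)^{2} \right)} = - 440 \frac{3 \left(-3\right)^{2} \left(2 + \left(-3\right)^{2}\right)}{2} = - 440 \cdot \frac{3}{2} \cdot 9 \left(2 + 9\right) = - 440 \cdot \frac{3}{2} \cdot 9 \cdot 11 = \left(-440\right) \frac{297}{2} = -65340$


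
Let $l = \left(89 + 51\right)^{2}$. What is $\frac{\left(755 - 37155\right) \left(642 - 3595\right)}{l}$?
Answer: $\frac{38389}{7} \approx 5484.1$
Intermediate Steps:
$l = 19600$ ($l = 140^{2} = 19600$)
$\frac{\left(755 - 37155\right) \left(642 - 3595\right)}{l} = \frac{\left(755 - 37155\right) \left(642 - 3595\right)}{19600} = \left(-36400\right) \left(-2953\right) \frac{1}{19600} = 107489200 \cdot \frac{1}{19600} = \frac{38389}{7}$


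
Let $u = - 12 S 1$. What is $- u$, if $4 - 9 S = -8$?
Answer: $16$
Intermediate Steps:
$S = \frac{4}{3}$ ($S = \frac{4}{9} - - \frac{8}{9} = \frac{4}{9} + \frac{8}{9} = \frac{4}{3} \approx 1.3333$)
$u = -16$ ($u = \left(-12\right) \frac{4}{3} \cdot 1 = \left(-16\right) 1 = -16$)
$- u = \left(-1\right) \left(-16\right) = 16$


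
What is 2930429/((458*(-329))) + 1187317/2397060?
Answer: -3422753419273/180596897460 ≈ -18.952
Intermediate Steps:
2930429/((458*(-329))) + 1187317/2397060 = 2930429/(-150682) + 1187317*(1/2397060) = 2930429*(-1/150682) + 1187317/2397060 = -2930429/150682 + 1187317/2397060 = -3422753419273/180596897460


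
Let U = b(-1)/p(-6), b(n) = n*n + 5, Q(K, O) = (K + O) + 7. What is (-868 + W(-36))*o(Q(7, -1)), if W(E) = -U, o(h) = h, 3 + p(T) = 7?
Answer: -22607/2 ≈ -11304.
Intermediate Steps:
p(T) = 4 (p(T) = -3 + 7 = 4)
Q(K, O) = 7 + K + O
b(n) = 5 + n² (b(n) = n² + 5 = 5 + n²)
U = 3/2 (U = (5 + (-1)²)/4 = (5 + 1)*(¼) = 6*(¼) = 3/2 ≈ 1.5000)
W(E) = -3/2 (W(E) = -1*3/2 = -3/2)
(-868 + W(-36))*o(Q(7, -1)) = (-868 - 3/2)*(7 + 7 - 1) = -1739/2*13 = -22607/2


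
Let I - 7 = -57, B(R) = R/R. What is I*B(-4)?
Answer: -50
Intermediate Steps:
B(R) = 1
I = -50 (I = 7 - 57 = -50)
I*B(-4) = -50*1 = -50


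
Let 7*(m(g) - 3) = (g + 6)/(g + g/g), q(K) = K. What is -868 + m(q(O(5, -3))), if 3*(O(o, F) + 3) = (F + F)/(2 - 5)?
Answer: -24231/28 ≈ -865.39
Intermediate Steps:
O(o, F) = -3 - 2*F/9 (O(o, F) = -3 + ((F + F)/(2 - 5))/3 = -3 + ((2*F)/(-3))/3 = -3 + ((2*F)*(-1/3))/3 = -3 + (-2*F/3)/3 = -3 - 2*F/9)
m(g) = 3 + (6 + g)/(7*(1 + g)) (m(g) = 3 + ((g + 6)/(g + g/g))/7 = 3 + ((6 + g)/(g + 1))/7 = 3 + ((6 + g)/(1 + g))/7 = 3 + (6 + g)/(7*(1 + g)))
-868 + m(q(O(5, -3))) = -868 + (27 + 22*(-3 - 2/9*(-3)))/(7*(1 + (-3 - 2/9*(-3)))) = -868 + (27 + 22*(-3 + 2/3))/(7*(1 + (-3 + 2/3))) = -868 + (27 + 22*(-7/3))/(7*(1 - 7/3)) = -868 + (27 - 154/3)/(7*(-4/3)) = -868 + (1/7)*(-3/4)*(-73/3) = -868 + 73/28 = -24231/28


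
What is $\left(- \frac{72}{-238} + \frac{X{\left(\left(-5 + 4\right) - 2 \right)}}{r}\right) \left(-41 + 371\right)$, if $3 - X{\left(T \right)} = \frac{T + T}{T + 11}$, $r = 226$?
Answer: $\frac{5664285}{53788} \approx 105.31$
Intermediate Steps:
$X{\left(T \right)} = 3 - \frac{2 T}{11 + T}$ ($X{\left(T \right)} = 3 - \frac{T + T}{T + 11} = 3 - \frac{2 T}{11 + T}$)
$\left(- \frac{72}{-238} + \frac{X{\left(\left(-5 + 4\right) - 2 \right)}}{r}\right) \left(-41 + 371\right) = \left(- \frac{72}{-238} + \frac{\frac{1}{11 + \left(\left(-5 + 4\right) - 2\right)} \left(33 + \left(\left(-5 + 4\right) - 2\right)\right)}{226}\right) \left(-41 + 371\right) = \left(\left(-72\right) \left(- \frac{1}{238}\right) + \frac{33 - 3}{11 - 3} \cdot \frac{1}{226}\right) 330 = \left(\frac{36}{119} + \frac{33 - 3}{11 - 3} \cdot \frac{1}{226}\right) 330 = \left(\frac{36}{119} + \frac{1}{8} \cdot 30 \cdot \frac{1}{226}\right) 330 = \left(\frac{36}{119} + \frac{15}{4} \cdot \frac{1}{226}\right) 330 = \left(\frac{36}{119} + \frac{15}{904}\right) 330 = \frac{34329}{107576} \cdot 330 = \frac{5664285}{53788}$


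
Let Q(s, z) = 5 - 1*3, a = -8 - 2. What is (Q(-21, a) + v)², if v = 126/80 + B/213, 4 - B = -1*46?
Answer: 1053586681/72590400 ≈ 14.514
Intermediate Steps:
B = 50 (B = 4 - (-1)*46 = 4 - 1*(-46) = 4 + 46 = 50)
a = -10
v = 15419/8520 (v = 126/80 + 50/213 = 126*(1/80) + 50*(1/213) = 63/40 + 50/213 = 15419/8520 ≈ 1.8097)
Q(s, z) = 2 (Q(s, z) = 5 - 3 = 2)
(Q(-21, a) + v)² = (2 + 15419/8520)² = (32459/8520)² = 1053586681/72590400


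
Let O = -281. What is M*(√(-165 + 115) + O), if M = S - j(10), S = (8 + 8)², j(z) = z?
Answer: -69126 + 1230*I*√2 ≈ -69126.0 + 1739.5*I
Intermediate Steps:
S = 256 (S = 16² = 256)
M = 246 (M = 256 - 1*10 = 256 - 10 = 246)
M*(√(-165 + 115) + O) = 246*(√(-165 + 115) - 281) = 246*(√(-50) - 281) = 246*(5*I*√2 - 281) = 246*(-281 + 5*I*√2) = -69126 + 1230*I*√2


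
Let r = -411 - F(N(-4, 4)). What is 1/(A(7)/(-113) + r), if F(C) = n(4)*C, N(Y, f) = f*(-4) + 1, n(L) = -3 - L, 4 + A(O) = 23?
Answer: -113/58327 ≈ -0.0019374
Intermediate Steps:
A(O) = 19 (A(O) = -4 + 23 = 19)
N(Y, f) = 1 - 4*f (N(Y, f) = -4*f + 1 = 1 - 4*f)
F(C) = -7*C (F(C) = (-3 - 1*4)*C = (-3 - 4)*C = -7*C)
r = -516 (r = -411 - (-7)*(1 - 4*4) = -411 - (-7)*(1 - 16) = -411 - (-7)*(-15) = -411 - 1*105 = -411 - 105 = -516)
1/(A(7)/(-113) + r) = 1/(19/(-113) - 516) = 1/(19*(-1/113) - 516) = 1/(-19/113 - 516) = 1/(-58327/113) = -113/58327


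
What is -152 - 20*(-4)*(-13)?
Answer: -1192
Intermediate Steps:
-152 - 20*(-4)*(-13) = -152 + 80*(-13) = -152 - 1040 = -1192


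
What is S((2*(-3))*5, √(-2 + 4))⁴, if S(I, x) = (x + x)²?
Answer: 4096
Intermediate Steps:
S(I, x) = 4*x² (S(I, x) = (2*x)² = 4*x²)
S((2*(-3))*5, √(-2 + 4))⁴ = (4*(√(-2 + 4))²)⁴ = (4*(√2)²)⁴ = (4*2)⁴ = 8⁴ = 4096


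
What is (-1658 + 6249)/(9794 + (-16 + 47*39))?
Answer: 4591/11611 ≈ 0.39540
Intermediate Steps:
(-1658 + 6249)/(9794 + (-16 + 47*39)) = 4591/(9794 + (-16 + 1833)) = 4591/(9794 + 1817) = 4591/11611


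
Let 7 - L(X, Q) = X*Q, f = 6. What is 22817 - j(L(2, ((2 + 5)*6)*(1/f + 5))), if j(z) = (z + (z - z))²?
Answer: -159512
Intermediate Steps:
L(X, Q) = 7 - Q*X (L(X, Q) = 7 - X*Q = 7 - Q*X)
j(z) = z² (j(z) = (z + 0)² = z²)
22817 - j(L(2, ((2 + 5)*6)*(1/f + 5))) = 22817 - (7 - 1*((2 + 5)*6)*(1/6 + 5)*2)² = 22817 - (7 - 1*(7*6)*(⅙ + 5)*2)² = 22817 - (7 - 1*42*(31/6)*2)² = 22817 - (7 - 1*217*2)² = 22817 - (7 - 434)² = 22817 - 1*(-427)² = 22817 - 1*182329 = 22817 - 182329 = -159512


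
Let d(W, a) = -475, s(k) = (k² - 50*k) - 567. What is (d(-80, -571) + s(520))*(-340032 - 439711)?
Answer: -189756696994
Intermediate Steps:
s(k) = -567 + k² - 50*k
(d(-80, -571) + s(520))*(-340032 - 439711) = (-475 + (-567 + 520² - 50*520))*(-340032 - 439711) = (-475 + (-567 + 270400 - 26000))*(-779743) = (-475 + 243833)*(-779743) = 243358*(-779743) = -189756696994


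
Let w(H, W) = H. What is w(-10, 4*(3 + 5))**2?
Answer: 100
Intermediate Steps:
w(-10, 4*(3 + 5))**2 = (-10)**2 = 100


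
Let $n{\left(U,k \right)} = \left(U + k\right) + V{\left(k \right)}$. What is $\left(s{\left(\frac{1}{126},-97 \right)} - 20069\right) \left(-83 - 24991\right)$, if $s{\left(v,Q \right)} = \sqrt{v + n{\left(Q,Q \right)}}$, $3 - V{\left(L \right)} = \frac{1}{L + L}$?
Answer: $503210106 - \frac{1194 i \sqrt{792475159}}{97} \approx 5.0321 \cdot 10^{8} - 3.4652 \cdot 10^{5} i$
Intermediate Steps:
$V{\left(L \right)} = 3 - \frac{1}{2 L}$ ($V{\left(L \right)} = 3 - \frac{1}{L + L} = 3 - \frac{1}{2 L}$)
$n{\left(U,k \right)} = 3 + U + k - \frac{1}{2 k}$ ($n{\left(U,k \right)} = \left(U + k\right) + \left(3 - \frac{1}{2 k}\right) = 3 + U + k - \frac{1}{2 k}$)
$s{\left(v,Q \right)} = \sqrt{3 + v + 2 Q - \frac{1}{2 Q}}$ ($s{\left(v,Q \right)} = \sqrt{v + \left(3 + Q + Q - \frac{1}{2 Q}\right)} = \sqrt{v + \left(3 + 2 Q - \frac{1}{2 Q}\right)} = \sqrt{3 + v + 2 Q - \frac{1}{2 Q}}$)
$\left(s{\left(\frac{1}{126},-97 \right)} - 20069\right) \left(-83 - 24991\right) = \left(\frac{\sqrt{12 - \frac{2}{-97} + \frac{4}{126} + 8 \left(-97\right)}}{2} - 20069\right) \left(-83 - 24991\right) = \left(\frac{\sqrt{12 - - \frac{2}{97} + 4 \cdot \frac{1}{126} - 776}}{2} - 20069\right) \left(-25074\right) = \left(\frac{\sqrt{12 + \frac{2}{97} + \frac{2}{63} - 776}}{2} - 20069\right) \left(-25074\right) = \left(\frac{\sqrt{- \frac{4668484}{6111}}}{2} - 20069\right) \left(-25074\right) = \left(\frac{\frac{2}{2037} i \sqrt{792475159}}{2} - 20069\right) \left(-25074\right) = \left(\frac{i \sqrt{792475159}}{2037} - 20069\right) \left(-25074\right) = \left(-20069 + \frac{i \sqrt{792475159}}{2037}\right) \left(-25074\right) = 503210106 - \frac{1194 i \sqrt{792475159}}{97}$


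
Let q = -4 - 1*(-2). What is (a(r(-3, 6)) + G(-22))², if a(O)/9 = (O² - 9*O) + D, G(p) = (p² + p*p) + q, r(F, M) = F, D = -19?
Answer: 1252161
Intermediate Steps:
q = -2 (q = -4 + 2 = -2)
G(p) = -2 + 2*p² (G(p) = (p² + p*p) - 2 = (p² + p²) - 2 = 2*p² - 2 = -2 + 2*p²)
a(O) = -171 - 81*O + 9*O² (a(O) = 9*((O² - 9*O) - 19) = 9*(-19 + O² - 9*O) = -171 - 81*O + 9*O²)
(a(r(-3, 6)) + G(-22))² = ((-171 - 81*(-3) + 9*(-3)²) + (-2 + 2*(-22)²))² = ((-171 + 243 + 9*9) + (-2 + 2*484))² = ((-171 + 243 + 81) + (-2 + 968))² = (153 + 966)² = 1119² = 1252161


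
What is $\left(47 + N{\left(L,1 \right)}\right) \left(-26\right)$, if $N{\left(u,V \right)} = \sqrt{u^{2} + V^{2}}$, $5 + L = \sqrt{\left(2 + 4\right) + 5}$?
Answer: $-1222 - 26 \sqrt{37 - 10 \sqrt{11}} \approx -1272.9$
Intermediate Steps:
$L = -5 + \sqrt{11}$ ($L = -5 + \sqrt{\left(2 + 4\right) + 5} = -5 + \sqrt{6 + 5} = -5 + \sqrt{11} \approx -1.6834$)
$N{\left(u,V \right)} = \sqrt{V^{2} + u^{2}}$
$\left(47 + N{\left(L,1 \right)}\right) \left(-26\right) = \left(47 + \sqrt{1^{2} + \left(-5 + \sqrt{11}\right)^{2}}\right) \left(-26\right) = \left(47 + \sqrt{1 + \left(-5 + \sqrt{11}\right)^{2}}\right) \left(-26\right) = -1222 - 26 \sqrt{1 + \left(-5 + \sqrt{11}\right)^{2}}$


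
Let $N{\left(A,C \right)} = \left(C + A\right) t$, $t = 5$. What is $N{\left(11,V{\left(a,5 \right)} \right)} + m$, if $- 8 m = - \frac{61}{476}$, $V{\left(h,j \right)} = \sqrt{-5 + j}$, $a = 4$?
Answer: $\frac{209501}{3808} \approx 55.016$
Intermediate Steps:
$N{\left(A,C \right)} = 5 A + 5 C$ ($N{\left(A,C \right)} = \left(C + A\right) 5 = \left(A + C\right) 5 = 5 A + 5 C$)
$m = \frac{61}{3808}$ ($m = - \frac{\left(-61\right) \frac{1}{476}}{8} = \left(- \frac{1}{8}\right) \left(- \frac{61}{476}\right) = \frac{61}{3808} \approx 0.016019$)
$N{\left(11,V{\left(a,5 \right)} \right)} + m = \left(5 \cdot 11 + 5 \sqrt{-5 + 5}\right) + \frac{61}{3808} = \left(55 + 5 \sqrt{0}\right) + \frac{61}{3808} = \left(55 + 5 \cdot 0\right) + \frac{61}{3808} = \left(55 + 0\right) + \frac{61}{3808} = 55 + \frac{61}{3808} = \frac{209501}{3808}$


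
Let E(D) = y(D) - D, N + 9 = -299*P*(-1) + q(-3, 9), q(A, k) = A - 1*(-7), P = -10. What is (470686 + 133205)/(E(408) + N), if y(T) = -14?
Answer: -11841/67 ≈ -176.73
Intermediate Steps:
q(A, k) = 7 + A (q(A, k) = A + 7 = 7 + A)
N = -2995 (N = -9 + (-(-2990)*(-1) + (7 - 3)) = -9 + (-299*10 + 4) = -9 + (-2990 + 4) = -9 - 2986 = -2995)
E(D) = -14 - D
(470686 + 133205)/(E(408) + N) = (470686 + 133205)/((-14 - 1*408) - 2995) = 603891/((-14 - 408) - 2995) = 603891/(-422 - 2995) = 603891/(-3417) = 603891*(-1/3417) = -11841/67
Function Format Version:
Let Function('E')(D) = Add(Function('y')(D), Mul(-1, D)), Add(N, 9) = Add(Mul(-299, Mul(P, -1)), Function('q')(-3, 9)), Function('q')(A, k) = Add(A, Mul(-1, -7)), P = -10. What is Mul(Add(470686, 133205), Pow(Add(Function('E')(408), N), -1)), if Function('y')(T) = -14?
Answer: Rational(-11841, 67) ≈ -176.73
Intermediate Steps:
Function('q')(A, k) = Add(7, A) (Function('q')(A, k) = Add(A, 7) = Add(7, A))
N = -2995 (N = Add(-9, Add(Mul(-299, Mul(-10, -1)), Add(7, -3))) = Add(-9, Add(Mul(-299, 10), 4)) = Add(-9, Add(-2990, 4)) = Add(-9, -2986) = -2995)
Function('E')(D) = Add(-14, Mul(-1, D))
Mul(Add(470686, 133205), Pow(Add(Function('E')(408), N), -1)) = Mul(Add(470686, 133205), Pow(Add(Add(-14, Mul(-1, 408)), -2995), -1)) = Mul(603891, Pow(Add(Add(-14, -408), -2995), -1)) = Mul(603891, Pow(Add(-422, -2995), -1)) = Mul(603891, Pow(-3417, -1)) = Mul(603891, Rational(-1, 3417)) = Rational(-11841, 67)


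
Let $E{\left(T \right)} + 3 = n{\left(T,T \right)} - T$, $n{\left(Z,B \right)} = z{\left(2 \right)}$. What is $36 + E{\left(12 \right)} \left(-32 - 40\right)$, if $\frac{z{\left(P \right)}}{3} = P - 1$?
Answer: $900$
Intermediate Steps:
$z{\left(P \right)} = -3 + 3 P$ ($z{\left(P \right)} = 3 \left(P - 1\right) = 3 \left(-1 + P\right) = -3 + 3 P$)
$n{\left(Z,B \right)} = 3$ ($n{\left(Z,B \right)} = -3 + 3 \cdot 2 = -3 + 6 = 3$)
$E{\left(T \right)} = - T$ ($E{\left(T \right)} = -3 - \left(-3 + T\right) = - T$)
$36 + E{\left(12 \right)} \left(-32 - 40\right) = 36 + \left(-1\right) 12 \left(-32 - 40\right) = 36 - 12 \left(-32 - 40\right) = 36 - -864 = 36 + 864 = 900$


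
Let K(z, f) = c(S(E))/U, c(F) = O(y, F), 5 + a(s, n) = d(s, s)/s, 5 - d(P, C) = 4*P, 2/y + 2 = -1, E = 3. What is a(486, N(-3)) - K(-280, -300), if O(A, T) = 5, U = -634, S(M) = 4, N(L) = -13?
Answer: -691879/77031 ≈ -8.9818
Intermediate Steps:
y = -⅔ (y = 2/(-2 - 1) = 2/(-3) = 2*(-⅓) = -⅔ ≈ -0.66667)
d(P, C) = 5 - 4*P
a(s, n) = -5 + (5 - 4*s)/s
c(F) = 5
K(z, f) = -5/634 (K(z, f) = 5/(-634) = 5*(-1/634) = -5/634)
a(486, N(-3)) - K(-280, -300) = (-9 + 5/486) - 1*(-5/634) = (-9 + 5*(1/486)) + 5/634 = (-9 + 5/486) + 5/634 = -4369/486 + 5/634 = -691879/77031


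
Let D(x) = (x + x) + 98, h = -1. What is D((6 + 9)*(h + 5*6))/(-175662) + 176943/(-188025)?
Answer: -5210694911/5504807925 ≈ -0.94657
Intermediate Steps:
D(x) = 98 + 2*x (D(x) = 2*x + 98 = 98 + 2*x)
D((6 + 9)*(h + 5*6))/(-175662) + 176943/(-188025) = (98 + 2*((6 + 9)*(-1 + 5*6)))/(-175662) + 176943/(-188025) = (98 + 2*(15*(-1 + 30)))*(-1/175662) + 176943*(-1/188025) = (98 + 2*(15*29))*(-1/175662) - 58981/62675 = (98 + 2*435)*(-1/175662) - 58981/62675 = (98 + 870)*(-1/175662) - 58981/62675 = 968*(-1/175662) - 58981/62675 = -484/87831 - 58981/62675 = -5210694911/5504807925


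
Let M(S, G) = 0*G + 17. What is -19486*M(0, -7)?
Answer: -331262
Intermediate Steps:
M(S, G) = 17 (M(S, G) = 0 + 17 = 17)
-19486*M(0, -7) = -19486*17 = -331262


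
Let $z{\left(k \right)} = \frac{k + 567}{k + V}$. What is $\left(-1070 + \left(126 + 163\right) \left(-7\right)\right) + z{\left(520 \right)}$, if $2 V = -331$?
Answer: $- \frac{2190763}{709} \approx -3089.9$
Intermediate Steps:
$V = - \frac{331}{2}$ ($V = \frac{1}{2} \left(-331\right) = - \frac{331}{2} \approx -165.5$)
$z{\left(k \right)} = \frac{567 + k}{- \frac{331}{2} + k}$ ($z{\left(k \right)} = \frac{k + 567}{k - \frac{331}{2}} = \frac{567 + k}{- \frac{331}{2} + k}$)
$\left(-1070 + \left(126 + 163\right) \left(-7\right)\right) + z{\left(520 \right)} = \left(-1070 + \left(126 + 163\right) \left(-7\right)\right) + \frac{2 \left(567 + 520\right)}{-331 + 2 \cdot 520} = \left(-1070 + 289 \left(-7\right)\right) + 2 \frac{1}{-331 + 1040} \cdot 1087 = \left(-1070 - 2023\right) + 2 \cdot \frac{1}{709} \cdot 1087 = -3093 + 2 \cdot \frac{1}{709} \cdot 1087 = -3093 + \frac{2174}{709} = - \frac{2190763}{709}$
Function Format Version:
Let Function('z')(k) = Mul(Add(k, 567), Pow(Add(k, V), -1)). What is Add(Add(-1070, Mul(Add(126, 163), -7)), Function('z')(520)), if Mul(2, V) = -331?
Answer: Rational(-2190763, 709) ≈ -3089.9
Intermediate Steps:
V = Rational(-331, 2) (V = Mul(Rational(1, 2), -331) = Rational(-331, 2) ≈ -165.50)
Function('z')(k) = Mul(Pow(Add(Rational(-331, 2), k), -1), Add(567, k)) (Function('z')(k) = Mul(Add(k, 567), Pow(Add(k, Rational(-331, 2)), -1)) = Mul(Add(567, k), Pow(Add(Rational(-331, 2), k), -1)) = Mul(Pow(Add(Rational(-331, 2), k), -1), Add(567, k)))
Add(Add(-1070, Mul(Add(126, 163), -7)), Function('z')(520)) = Add(Add(-1070, Mul(Add(126, 163), -7)), Mul(2, Pow(Add(-331, Mul(2, 520)), -1), Add(567, 520))) = Add(Add(-1070, Mul(289, -7)), Mul(2, Pow(Add(-331, 1040), -1), 1087)) = Add(Add(-1070, -2023), Mul(2, Pow(709, -1), 1087)) = Add(-3093, Mul(2, Rational(1, 709), 1087)) = Add(-3093, Rational(2174, 709)) = Rational(-2190763, 709)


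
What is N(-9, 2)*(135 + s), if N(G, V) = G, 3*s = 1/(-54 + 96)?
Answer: -17011/14 ≈ -1215.1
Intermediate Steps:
s = 1/126 (s = 1/(3*(-54 + 96)) = (⅓)/42 = (⅓)*(1/42) = 1/126 ≈ 0.0079365)
N(-9, 2)*(135 + s) = -9*(135 + 1/126) = -9*17011/126 = -17011/14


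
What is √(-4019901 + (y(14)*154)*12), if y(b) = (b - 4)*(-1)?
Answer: 3*I*√448709 ≈ 2009.6*I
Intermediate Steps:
y(b) = 4 - b (y(b) = (-4 + b)*(-1) = 4 - b)
√(-4019901 + (y(14)*154)*12) = √(-4019901 + ((4 - 1*14)*154)*12) = √(-4019901 + ((4 - 14)*154)*12) = √(-4019901 - 10*154*12) = √(-4019901 - 1540*12) = √(-4019901 - 18480) = √(-4038381) = 3*I*√448709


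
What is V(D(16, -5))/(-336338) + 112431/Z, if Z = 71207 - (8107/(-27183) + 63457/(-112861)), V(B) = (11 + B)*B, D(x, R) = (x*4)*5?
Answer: 2018977430272636579/1597303053941601197 ≈ 1.2640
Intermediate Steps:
D(x, R) = 20*x (D(x, R) = (4*x)*5 = 20*x)
V(B) = B*(11 + B)
Z = 9498201535013/133386981 (Z = 71207 - (8107*(-1/27183) + 63457*(-1/112861)) = 71207 - (-8107/27183 - 2759/4907) = 71207 - 1*(-114778946/133386981) = 71207 + 114778946/133386981 = 9498201535013/133386981 ≈ 71208.)
V(D(16, -5))/(-336338) + 112431/Z = ((20*16)*(11 + 20*16))/(-336338) + 112431/(9498201535013/133386981) = (320*(11 + 320))*(-1/336338) + 112431*(133386981/9498201535013) = (320*331)*(-1/336338) + 14996831660811/9498201535013 = 105920*(-1/336338) + 14996831660811/9498201535013 = -52960/168169 + 14996831660811/9498201535013 = 2018977430272636579/1597303053941601197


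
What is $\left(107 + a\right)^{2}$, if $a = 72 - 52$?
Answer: $16129$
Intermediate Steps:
$a = 20$
$\left(107 + a\right)^{2} = \left(107 + 20\right)^{2} = 127^{2} = 16129$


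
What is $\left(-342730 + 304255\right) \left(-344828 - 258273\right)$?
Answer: $23204310975$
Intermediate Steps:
$\left(-342730 + 304255\right) \left(-344828 - 258273\right) = \left(-38475\right) \left(-603101\right) = 23204310975$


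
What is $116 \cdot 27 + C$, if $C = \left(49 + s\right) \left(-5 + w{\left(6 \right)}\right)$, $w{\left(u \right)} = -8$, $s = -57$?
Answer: $3236$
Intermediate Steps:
$C = 104$ ($C = \left(49 - 57\right) \left(-5 - 8\right) = \left(-8\right) \left(-13\right) = 104$)
$116 \cdot 27 + C = 116 \cdot 27 + 104 = 3132 + 104 = 3236$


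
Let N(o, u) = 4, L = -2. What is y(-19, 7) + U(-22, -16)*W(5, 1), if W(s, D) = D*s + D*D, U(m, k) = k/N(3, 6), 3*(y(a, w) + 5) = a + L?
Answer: -36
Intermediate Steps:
y(a, w) = -17/3 + a/3 (y(a, w) = -5 + (a - 2)/3 = -5 + (-2 + a)/3 = -5 + (-2/3 + a/3) = -17/3 + a/3)
U(m, k) = k/4
W(s, D) = D**2 + D*s (W(s, D) = D*s + D**2 = D**2 + D*s)
y(-19, 7) + U(-22, -16)*W(5, 1) = (-17/3 + (1/3)*(-19)) + ((1/4)*(-16))*(1*(1 + 5)) = (-17/3 - 19/3) - 4*6 = -12 - 4*6 = -12 - 24 = -36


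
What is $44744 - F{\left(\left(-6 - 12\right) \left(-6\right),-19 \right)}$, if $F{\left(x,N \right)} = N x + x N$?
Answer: $48848$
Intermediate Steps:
$F{\left(x,N \right)} = 2 N x$ ($F{\left(x,N \right)} = N x + N x = 2 N x$)
$44744 - F{\left(\left(-6 - 12\right) \left(-6\right),-19 \right)} = 44744 - 2 \left(-19\right) \left(-6 - 12\right) \left(-6\right) = 44744 - 2 \left(-19\right) \left(\left(-18\right) \left(-6\right)\right) = 44744 - 2 \left(-19\right) 108 = 44744 - -4104 = 44744 + 4104 = 48848$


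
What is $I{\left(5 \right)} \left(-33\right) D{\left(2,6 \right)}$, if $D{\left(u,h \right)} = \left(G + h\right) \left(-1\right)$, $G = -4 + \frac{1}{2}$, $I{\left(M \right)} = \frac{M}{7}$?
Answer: $\frac{825}{14} \approx 58.929$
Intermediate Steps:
$I{\left(M \right)} = \frac{M}{7}$ ($I{\left(M \right)} = M \frac{1}{7} = \frac{M}{7}$)
$G = - \frac{7}{2}$ ($G = -4 + \frac{1}{2} = - \frac{7}{2} \approx -3.5$)
$D{\left(u,h \right)} = \frac{7}{2} - h$ ($D{\left(u,h \right)} = \left(- \frac{7}{2} + h\right) \left(-1\right) = \frac{7}{2} - h$)
$I{\left(5 \right)} \left(-33\right) D{\left(2,6 \right)} = \frac{1}{7} \cdot 5 \left(-33\right) \left(\frac{7}{2} - 6\right) = \frac{5}{7} \left(-33\right) \left(\frac{7}{2} - 6\right) = \left(- \frac{165}{7}\right) \left(- \frac{5}{2}\right) = \frac{825}{14}$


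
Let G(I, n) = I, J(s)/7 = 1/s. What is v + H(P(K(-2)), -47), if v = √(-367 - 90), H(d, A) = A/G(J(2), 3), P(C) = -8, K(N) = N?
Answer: -94/7 + I*√457 ≈ -13.429 + 21.378*I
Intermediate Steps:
J(s) = 7/s
H(d, A) = 2*A/7 (H(d, A) = A/((7/2)) = A/((7*(½))) = A/(7/2) = A*(2/7) = 2*A/7)
v = I*√457 (v = √(-457) = I*√457 ≈ 21.378*I)
v + H(P(K(-2)), -47) = I*√457 + (2/7)*(-47) = I*√457 - 94/7 = -94/7 + I*√457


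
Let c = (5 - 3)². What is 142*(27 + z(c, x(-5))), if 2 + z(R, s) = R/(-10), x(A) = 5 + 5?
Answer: 17466/5 ≈ 3493.2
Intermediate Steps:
x(A) = 10
c = 4 (c = 2² = 4)
z(R, s) = -2 - R/10 (z(R, s) = -2 + R/(-10) = -2 + R*(-⅒) = -2 - R/10)
142*(27 + z(c, x(-5))) = 142*(27 + (-2 - ⅒*4)) = 142*(27 + (-2 - ⅖)) = 142*(27 - 12/5) = 142*(123/5) = 17466/5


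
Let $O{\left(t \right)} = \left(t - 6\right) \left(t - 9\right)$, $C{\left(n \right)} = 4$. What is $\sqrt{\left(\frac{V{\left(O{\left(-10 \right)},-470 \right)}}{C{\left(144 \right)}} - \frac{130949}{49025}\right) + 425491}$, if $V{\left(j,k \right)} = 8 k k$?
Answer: $\frac{\sqrt{83379387049286}}{9805} \approx 931.28$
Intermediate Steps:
$O{\left(t \right)} = \left(-9 + t\right) \left(-6 + t\right)$ ($O{\left(t \right)} = \left(-6 + t\right) \left(-9 + t\right) = \left(-9 + t\right) \left(-6 + t\right)$)
$V{\left(j,k \right)} = 8 k^{2}$
$\sqrt{\left(\frac{V{\left(O{\left(-10 \right)},-470 \right)}}{C{\left(144 \right)}} - \frac{130949}{49025}\right) + 425491} = \sqrt{\left(\frac{8 \left(-470\right)^{2}}{4} - \frac{130949}{49025}\right) + 425491} = \sqrt{\left(8 \cdot 220900 \cdot \frac{1}{4} - \frac{130949}{49025}\right) + 425491} = \sqrt{\left(1767200 \cdot \frac{1}{4} - \frac{130949}{49025}\right) + 425491} = \sqrt{\left(441800 - \frac{130949}{49025}\right) + 425491} = \sqrt{\frac{21659114051}{49025} + 425491} = \sqrt{\frac{42518810326}{49025}} = \frac{\sqrt{83379387049286}}{9805}$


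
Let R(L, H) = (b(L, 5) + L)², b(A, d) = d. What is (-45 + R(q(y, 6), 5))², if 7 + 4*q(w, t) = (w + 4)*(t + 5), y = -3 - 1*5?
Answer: 58081/256 ≈ 226.88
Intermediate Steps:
y = -8 (y = -3 - 5 = -8)
q(w, t) = -7/4 + (4 + w)*(5 + t)/4 (q(w, t) = -7/4 + ((w + 4)*(t + 5))/4 = -7/4 + ((4 + w)*(5 + t))/4 = -7/4 + (4 + w)*(5 + t)/4)
R(L, H) = (5 + L)²
(-45 + R(q(y, 6), 5))² = (-45 + (5 + (13/4 + 6 + (5/4)*(-8) + (¼)*6*(-8)))²)² = (-45 + (5 + (13/4 + 6 - 10 - 12))²)² = (-45 + (5 - 51/4)²)² = (-45 + (-31/4)²)² = (-45 + 961/16)² = (241/16)² = 58081/256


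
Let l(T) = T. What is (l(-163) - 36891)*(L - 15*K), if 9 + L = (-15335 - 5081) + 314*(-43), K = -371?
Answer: 1050925548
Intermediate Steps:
L = -33927 (L = -9 + ((-15335 - 5081) + 314*(-43)) = -9 + (-20416 - 13502) = -9 - 33918 = -33927)
(l(-163) - 36891)*(L - 15*K) = (-163 - 36891)*(-33927 - 15*(-371)) = -37054*(-33927 + 5565) = -37054*(-28362) = 1050925548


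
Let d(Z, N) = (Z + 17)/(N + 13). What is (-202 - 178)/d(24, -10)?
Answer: -1140/41 ≈ -27.805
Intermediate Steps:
d(Z, N) = (17 + Z)/(13 + N)
(-202 - 178)/d(24, -10) = (-202 - 178)/(((17 + 24)/(13 - 10))) = -380/(41/3) = -380/((⅓)*41) = -380/41/3 = -380*3/41 = -1140/41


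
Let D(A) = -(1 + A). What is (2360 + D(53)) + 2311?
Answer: 4617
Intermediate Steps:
D(A) = -1 - A
(2360 + D(53)) + 2311 = (2360 + (-1 - 1*53)) + 2311 = (2360 + (-1 - 53)) + 2311 = (2360 - 54) + 2311 = 2306 + 2311 = 4617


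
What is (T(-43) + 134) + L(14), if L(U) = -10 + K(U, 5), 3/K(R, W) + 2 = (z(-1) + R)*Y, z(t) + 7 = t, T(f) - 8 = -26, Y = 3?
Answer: 1699/16 ≈ 106.19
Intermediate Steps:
T(f) = -18 (T(f) = 8 - 26 = -18)
z(t) = -7 + t
K(R, W) = 3/(-26 + 3*R) (K(R, W) = 3/(-2 + ((-7 - 1) + R)*3) = 3/(-2 + (-8 + R)*3) = 3/(-2 + (-24 + 3*R)) = 3/(-26 + 3*R))
L(U) = -10 + 3/(-26 + 3*U)
(T(-43) + 134) + L(14) = (-18 + 134) + (263 - 30*14)/(-26 + 3*14) = 116 + (263 - 420)/(-26 + 42) = 116 - 157/16 = 1699/16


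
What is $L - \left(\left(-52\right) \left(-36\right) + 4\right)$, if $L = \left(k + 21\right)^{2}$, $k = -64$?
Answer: $-27$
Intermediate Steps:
$L = 1849$ ($L = \left(-64 + 21\right)^{2} = \left(-43\right)^{2} = 1849$)
$L - \left(\left(-52\right) \left(-36\right) + 4\right) = 1849 - \left(\left(-52\right) \left(-36\right) + 4\right) = 1849 - \left(1872 + 4\right) = 1849 - 1876 = -27$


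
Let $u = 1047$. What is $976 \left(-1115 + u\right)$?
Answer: $-66368$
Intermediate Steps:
$976 \left(-1115 + u\right) = 976 \left(-1115 + 1047\right) = 976 \left(-68\right) = -66368$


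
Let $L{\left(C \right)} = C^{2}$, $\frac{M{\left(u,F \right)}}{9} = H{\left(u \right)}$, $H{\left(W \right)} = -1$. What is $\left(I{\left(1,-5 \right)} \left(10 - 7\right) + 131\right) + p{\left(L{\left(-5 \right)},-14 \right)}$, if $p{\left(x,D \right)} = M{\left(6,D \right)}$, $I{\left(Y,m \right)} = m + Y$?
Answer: $110$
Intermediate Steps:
$I{\left(Y,m \right)} = Y + m$
$M{\left(u,F \right)} = -9$ ($M{\left(u,F \right)} = 9 \left(-1\right) = -9$)
$p{\left(x,D \right)} = -9$
$\left(I{\left(1,-5 \right)} \left(10 - 7\right) + 131\right) + p{\left(L{\left(-5 \right)},-14 \right)} = \left(\left(1 - 5\right) \left(10 - 7\right) + 131\right) - 9 = \left(\left(-4\right) 3 + 131\right) - 9 = \left(-12 + 131\right) - 9 = 119 - 9 = 110$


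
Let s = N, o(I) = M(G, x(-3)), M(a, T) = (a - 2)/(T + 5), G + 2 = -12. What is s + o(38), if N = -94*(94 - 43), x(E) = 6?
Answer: -52750/11 ≈ -4795.5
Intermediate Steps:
G = -14 (G = -2 - 12 = -14)
M(a, T) = (-2 + a)/(5 + T)
N = -4794 (N = -94*51 = -4794)
o(I) = -16/11 (o(I) = (-2 - 14)/(5 + 6) = -16/11)
s = -4794
s + o(38) = -4794 - 16/11 = -52750/11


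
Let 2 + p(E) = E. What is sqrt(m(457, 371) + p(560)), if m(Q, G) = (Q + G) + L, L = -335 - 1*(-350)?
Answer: sqrt(1401) ≈ 37.430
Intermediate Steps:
L = 15 (L = -335 + 350 = 15)
p(E) = -2 + E
m(Q, G) = 15 + G + Q (m(Q, G) = (Q + G) + 15 = (G + Q) + 15 = 15 + G + Q)
sqrt(m(457, 371) + p(560)) = sqrt((15 + 371 + 457) + (-2 + 560)) = sqrt(843 + 558) = sqrt(1401)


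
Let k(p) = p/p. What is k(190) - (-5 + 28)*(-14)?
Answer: 323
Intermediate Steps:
k(p) = 1
k(190) - (-5 + 28)*(-14) = 1 - (-5 + 28)*(-14) = 1 - 23*(-14) = 1 - 1*(-322) = 1 + 322 = 323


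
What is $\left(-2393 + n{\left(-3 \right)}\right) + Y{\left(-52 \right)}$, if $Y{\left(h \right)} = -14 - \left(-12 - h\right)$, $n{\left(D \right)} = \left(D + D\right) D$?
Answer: $-2429$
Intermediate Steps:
$n{\left(D \right)} = 2 D^{2}$ ($n{\left(D \right)} = 2 D D = 2 D^{2}$)
$Y{\left(h \right)} = -2 + h$ ($Y{\left(h \right)} = -14 + \left(12 + h\right) = -2 + h$)
$\left(-2393 + n{\left(-3 \right)}\right) + Y{\left(-52 \right)} = \left(-2393 + 2 \left(-3\right)^{2}\right) - 54 = \left(-2393 + 2 \cdot 9\right) - 54 = \left(-2393 + 18\right) - 54 = -2375 - 54 = -2429$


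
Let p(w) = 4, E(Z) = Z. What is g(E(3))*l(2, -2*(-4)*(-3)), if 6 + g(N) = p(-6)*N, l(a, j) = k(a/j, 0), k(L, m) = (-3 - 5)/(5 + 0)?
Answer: -48/5 ≈ -9.6000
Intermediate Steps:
k(L, m) = -8/5
l(a, j) = -8/5
g(N) = -6 + 4*N
g(E(3))*l(2, -2*(-4)*(-3)) = (-6 + 4*3)*(-8/5) = (-6 + 12)*(-8/5) = 6*(-8/5) = -48/5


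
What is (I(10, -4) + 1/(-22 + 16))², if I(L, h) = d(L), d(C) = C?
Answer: 3481/36 ≈ 96.694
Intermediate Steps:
I(L, h) = L
(I(10, -4) + 1/(-22 + 16))² = (10 + 1/(-22 + 16))² = (10 + 1/(-6))² = (10 - ⅙)² = (59/6)² = 3481/36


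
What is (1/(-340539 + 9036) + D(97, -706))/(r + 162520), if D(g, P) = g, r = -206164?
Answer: -16077895/7234058466 ≈ -0.0022225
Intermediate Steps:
(1/(-340539 + 9036) + D(97, -706))/(r + 162520) = (1/(-340539 + 9036) + 97)/(-206164 + 162520) = (1/(-331503) + 97)/(-43644) = (-1/331503 + 97)*(-1/43644) = (32155790/331503)*(-1/43644) = -16077895/7234058466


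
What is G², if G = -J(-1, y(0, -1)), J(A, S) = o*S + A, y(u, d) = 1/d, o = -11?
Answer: 100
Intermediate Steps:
J(A, S) = A - 11*S (J(A, S) = -11*S + A = A - 11*S)
G = -10 (G = -(-1 - 11/(-1)) = -(-1 - 11*(-1)) = -(-1 + 11) = -1*10 = -10)
G² = (-10)² = 100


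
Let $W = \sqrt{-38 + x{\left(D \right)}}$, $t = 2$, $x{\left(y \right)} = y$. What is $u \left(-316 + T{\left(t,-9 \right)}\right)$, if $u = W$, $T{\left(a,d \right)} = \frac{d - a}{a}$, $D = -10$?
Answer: $- 1286 i \sqrt{3} \approx - 2227.4 i$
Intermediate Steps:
$T{\left(a,d \right)} = \frac{d - a}{a}$
$W = 4 i \sqrt{3}$ ($W = \sqrt{-38 - 10} = \sqrt{-48} = 4 i \sqrt{3} \approx 6.9282 i$)
$u = 4 i \sqrt{3} \approx 6.9282 i$
$u \left(-316 + T{\left(t,-9 \right)}\right) = 4 i \sqrt{3} \left(-316 + \frac{-9 - 2}{2}\right) = 4 i \sqrt{3} \left(-316 + \frac{1}{2} \left(-11\right)\right) = 4 i \sqrt{3} \left(-316 - \frac{11}{2}\right) = 4 i \sqrt{3} \left(- \frac{643}{2}\right) = - 1286 i \sqrt{3}$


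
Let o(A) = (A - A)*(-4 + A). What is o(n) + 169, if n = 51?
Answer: 169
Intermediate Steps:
o(A) = 0 (o(A) = 0*(-4 + A) = 0)
o(n) + 169 = 0 + 169 = 169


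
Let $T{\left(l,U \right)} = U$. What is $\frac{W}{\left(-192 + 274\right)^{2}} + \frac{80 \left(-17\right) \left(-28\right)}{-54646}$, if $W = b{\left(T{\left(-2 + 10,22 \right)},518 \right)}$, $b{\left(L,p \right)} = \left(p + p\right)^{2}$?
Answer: $\frac{7299410412}{45929963} \approx 158.92$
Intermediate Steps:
$b{\left(L,p \right)} = 4 p^{2}$ ($b{\left(L,p \right)} = \left(2 p\right)^{2} = 4 p^{2}$)
$W = 1073296$ ($W = 4 \cdot 518^{2} = 4 \cdot 268324 = 1073296$)
$\frac{W}{\left(-192 + 274\right)^{2}} + \frac{80 \left(-17\right) \left(-28\right)}{-54646} = \frac{1073296}{\left(-192 + 274\right)^{2}} + \frac{80 \left(-17\right) \left(-28\right)}{-54646} = \frac{1073296}{82^{2}} + \left(-1360\right) \left(-28\right) \left(- \frac{1}{54646}\right) = \frac{1073296}{6724} + 38080 \left(- \frac{1}{54646}\right) = 1073296 \cdot \frac{1}{6724} - \frac{19040}{27323} = \frac{268324}{1681} - \frac{19040}{27323} = \frac{7299410412}{45929963}$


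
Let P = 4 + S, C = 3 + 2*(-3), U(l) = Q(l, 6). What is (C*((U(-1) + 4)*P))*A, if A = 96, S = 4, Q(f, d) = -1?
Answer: -6912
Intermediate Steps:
U(l) = -1
C = -3 (C = 3 - 6 = -3)
P = 8 (P = 4 + 4 = 8)
(C*((U(-1) + 4)*P))*A = -3*(-1 + 4)*8*96 = -9*8*96 = -3*24*96 = -72*96 = -6912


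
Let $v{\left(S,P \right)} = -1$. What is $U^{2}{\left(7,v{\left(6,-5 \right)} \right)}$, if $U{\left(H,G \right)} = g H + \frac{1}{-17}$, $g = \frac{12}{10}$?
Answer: $\frac{502681}{7225} \approx 69.575$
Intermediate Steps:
$g = \frac{6}{5}$ ($g = 12 \cdot \frac{1}{10} = \frac{6}{5} \approx 1.2$)
$U{\left(H,G \right)} = - \frac{1}{17} + \frac{6 H}{5}$ ($U{\left(H,G \right)} = \frac{6 H}{5} + \frac{1}{-17} = \frac{6 H}{5} - \frac{1}{17} = - \frac{1}{17} + \frac{6 H}{5}$)
$U^{2}{\left(7,v{\left(6,-5 \right)} \right)} = \left(- \frac{1}{17} + \frac{6}{5} \cdot 7\right)^{2} = \left(- \frac{1}{17} + \frac{42}{5}\right)^{2} = \left(\frac{709}{85}\right)^{2} = \frac{502681}{7225}$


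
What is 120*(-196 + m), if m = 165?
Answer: -3720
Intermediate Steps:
120*(-196 + m) = 120*(-196 + 165) = 120*(-31) = -3720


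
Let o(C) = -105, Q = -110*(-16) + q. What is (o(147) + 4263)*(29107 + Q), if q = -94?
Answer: 127954134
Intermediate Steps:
Q = 1666 (Q = -110*(-16) - 94 = 1760 - 94 = 1666)
(o(147) + 4263)*(29107 + Q) = (-105 + 4263)*(29107 + 1666) = 4158*30773 = 127954134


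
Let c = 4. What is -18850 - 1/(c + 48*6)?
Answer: -5504201/292 ≈ -18850.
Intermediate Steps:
-18850 - 1/(c + 48*6) = -18850 - 1/(4 + 48*6) = -18850 - 1/(4 + 288) = -18850 - 1/292 = -5504201/292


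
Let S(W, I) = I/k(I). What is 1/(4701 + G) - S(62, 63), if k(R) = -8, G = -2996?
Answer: 107423/13640 ≈ 7.8756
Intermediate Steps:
S(W, I) = -I/8 (S(W, I) = I/(-8) = I*(-⅛) = -I/8)
1/(4701 + G) - S(62, 63) = 1/(4701 - 2996) - (-1)*63/8 = 1/1705 - 1*(-63/8) = 1/1705 + 63/8 = 107423/13640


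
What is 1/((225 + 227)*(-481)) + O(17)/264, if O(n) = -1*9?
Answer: -163081/4783064 ≈ -0.034096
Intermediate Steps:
O(n) = -9
1/((225 + 227)*(-481)) + O(17)/264 = 1/((225 + 227)*(-481)) - 9/264 = -1/481/452 - 9*1/264 = (1/452)*(-1/481) - 3/88 = -1/217412 - 3/88 = -163081/4783064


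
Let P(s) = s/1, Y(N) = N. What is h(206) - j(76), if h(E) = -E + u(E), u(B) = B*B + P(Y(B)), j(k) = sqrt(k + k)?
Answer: 42436 - 2*sqrt(38) ≈ 42424.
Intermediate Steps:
P(s) = s (P(s) = s*1 = s)
j(k) = sqrt(2)*sqrt(k) (j(k) = sqrt(2*k) = sqrt(2)*sqrt(k))
u(B) = B + B**2 (u(B) = B*B + B = B**2 + B = B + B**2)
h(E) = -E + E*(1 + E)
h(206) - j(76) = 206**2 - sqrt(2)*sqrt(76) = 42436 - sqrt(2)*2*sqrt(19) = 42436 - 2*sqrt(38)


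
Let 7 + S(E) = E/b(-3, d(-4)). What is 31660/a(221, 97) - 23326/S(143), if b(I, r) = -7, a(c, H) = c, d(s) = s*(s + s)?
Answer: 21082021/21216 ≈ 993.68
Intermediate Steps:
d(s) = 2*s² (d(s) = s*(2*s) = 2*s²)
S(E) = -7 - E/7 (S(E) = -7 + E/(-7) = -7 + E*(-⅐) = -7 - E/7)
31660/a(221, 97) - 23326/S(143) = 31660/221 - 23326/(-7 - ⅐*143) = 31660*(1/221) - 23326/(-7 - 143/7) = 31660/221 - 23326/(-192/7) = 31660/221 - 23326*(-7/192) = 31660/221 + 81641/96 = 21082021/21216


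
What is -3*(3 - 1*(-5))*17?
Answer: -408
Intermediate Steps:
-3*(3 - 1*(-5))*17 = -3*(3 + 5)*17 = -3*8*17 = -24*17 = -408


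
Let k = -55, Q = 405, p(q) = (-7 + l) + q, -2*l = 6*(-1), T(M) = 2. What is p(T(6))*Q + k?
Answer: -865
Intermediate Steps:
l = 3 (l = -3*(-1) = -½*(-6) = 3)
p(q) = -4 + q (p(q) = (-7 + 3) + q = -4 + q)
p(T(6))*Q + k = (-4 + 2)*405 - 55 = -2*405 - 55 = -810 - 55 = -865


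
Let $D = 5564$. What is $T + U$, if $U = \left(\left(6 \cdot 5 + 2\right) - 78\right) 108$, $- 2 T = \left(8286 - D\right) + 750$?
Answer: $-6704$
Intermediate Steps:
$T = -1736$ ($T = - \frac{\left(8286 - 5564\right) + 750}{2} = - \frac{2722 + 750}{2} = \left(- \frac{1}{2}\right) 3472 = -1736$)
$U = -4968$ ($U = \left(\left(30 + 2\right) - 78\right) 108 = \left(32 - 78\right) 108 = \left(-46\right) 108 = -4968$)
$T + U = -1736 - 4968 = -6704$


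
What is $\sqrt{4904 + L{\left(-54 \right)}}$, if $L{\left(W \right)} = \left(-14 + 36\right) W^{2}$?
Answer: $8 \sqrt{1079} \approx 262.79$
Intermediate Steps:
$L{\left(W \right)} = 22 W^{2}$
$\sqrt{4904 + L{\left(-54 \right)}} = \sqrt{4904 + 22 \left(-54\right)^{2}} = \sqrt{4904 + 22 \cdot 2916} = \sqrt{4904 + 64152} = \sqrt{69056} = 8 \sqrt{1079}$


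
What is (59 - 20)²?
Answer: 1521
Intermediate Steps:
(59 - 20)² = 39² = 1521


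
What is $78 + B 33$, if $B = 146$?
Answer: $4896$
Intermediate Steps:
$78 + B 33 = 78 + 146 \cdot 33 = 78 + 4818 = 4896$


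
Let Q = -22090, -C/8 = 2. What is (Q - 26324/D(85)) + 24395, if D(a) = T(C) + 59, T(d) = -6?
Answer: 95841/53 ≈ 1808.3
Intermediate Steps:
C = -16 (C = -8*2 = -16)
D(a) = 53 (D(a) = -6 + 59 = 53)
(Q - 26324/D(85)) + 24395 = (-22090 - 26324/53) + 24395 = -1197094/53 + 24395 = 95841/53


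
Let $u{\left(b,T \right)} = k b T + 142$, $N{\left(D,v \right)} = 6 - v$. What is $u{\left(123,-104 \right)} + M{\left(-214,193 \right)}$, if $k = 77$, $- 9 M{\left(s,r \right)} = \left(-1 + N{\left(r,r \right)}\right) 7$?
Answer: $- \frac{8862262}{9} \approx -9.847 \cdot 10^{5}$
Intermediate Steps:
$M{\left(s,r \right)} = - \frac{35}{9} + \frac{7 r}{9}$ ($M{\left(s,r \right)} = - \frac{\left(-1 - \left(-6 + r\right)\right) 7}{9} = - \frac{\left(5 - r\right) 7}{9} = - \frac{35 - 7 r}{9} = - \frac{35}{9} + \frac{7 r}{9}$)
$u{\left(b,T \right)} = 142 + 77 T b$ ($u{\left(b,T \right)} = 77 b T + 142 = 77 T b + 142 = 142 + 77 T b$)
$u{\left(123,-104 \right)} + M{\left(-214,193 \right)} = \left(142 + 77 \left(-104\right) 123\right) + \left(- \frac{35}{9} + \frac{7}{9} \cdot 193\right) = \left(142 - 984984\right) + \left(- \frac{35}{9} + \frac{1351}{9}\right) = -984842 + \frac{1316}{9} = - \frac{8862262}{9}$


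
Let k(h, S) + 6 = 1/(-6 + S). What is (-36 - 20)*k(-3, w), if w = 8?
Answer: 308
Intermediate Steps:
k(h, S) = -6 + 1/(-6 + S)
(-36 - 20)*k(-3, w) = (-36 - 20)*((37 - 6*8)/(-6 + 8)) = -56*(37 - 48)/2 = -28*(-11) = -56*(-11/2) = 308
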